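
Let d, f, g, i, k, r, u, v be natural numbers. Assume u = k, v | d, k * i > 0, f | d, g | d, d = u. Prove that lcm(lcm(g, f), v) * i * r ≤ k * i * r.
d = u and u = k, so d = k. Since g | d and f | d, lcm(g, f) | d. Since v | d, lcm(lcm(g, f), v) | d. Since d = k, lcm(lcm(g, f), v) | k. Then lcm(lcm(g, f), v) * i | k * i. Since k * i > 0, lcm(lcm(g, f), v) * i ≤ k * i. Then lcm(lcm(g, f), v) * i * r ≤ k * i * r.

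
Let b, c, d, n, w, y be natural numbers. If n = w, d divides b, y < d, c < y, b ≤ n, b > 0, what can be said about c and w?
c < w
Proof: c < y and y < d, hence c < d. d divides b and b > 0, thus d ≤ b. From b ≤ n, d ≤ n. Since n = w, d ≤ w. c < d, so c < w.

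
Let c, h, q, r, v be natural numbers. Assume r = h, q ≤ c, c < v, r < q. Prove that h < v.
Because r = h and r < q, h < q. q ≤ c, so h < c. Because c < v, h < v.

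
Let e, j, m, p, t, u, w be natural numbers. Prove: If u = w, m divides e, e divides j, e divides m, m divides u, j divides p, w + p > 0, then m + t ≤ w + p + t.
u = w and m divides u, thus m divides w. Because e divides m and m divides e, e = m. e divides j and j divides p, so e divides p. Since e = m, m divides p. m divides w, so m divides w + p. w + p > 0, so m ≤ w + p. Then m + t ≤ w + p + t.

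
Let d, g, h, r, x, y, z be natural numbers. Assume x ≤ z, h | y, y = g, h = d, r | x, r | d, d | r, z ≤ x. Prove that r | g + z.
Since d | r and r | d, d = r. Because h = d, h = r. y = g and h | y, thus h | g. From h = r, r | g. x ≤ z and z ≤ x, hence x = z. r | x, so r | z. Because r | g, r | g + z.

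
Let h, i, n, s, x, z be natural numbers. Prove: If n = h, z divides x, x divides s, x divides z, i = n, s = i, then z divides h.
Since i = n and n = h, i = h. x divides z and z divides x, hence x = z. Since s = i and x divides s, x divides i. Since x = z, z divides i. Since i = h, z divides h.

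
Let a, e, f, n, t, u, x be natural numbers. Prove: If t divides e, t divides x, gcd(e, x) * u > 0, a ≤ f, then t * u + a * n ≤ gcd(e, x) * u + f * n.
t divides e and t divides x, thus t divides gcd(e, x). Then t * u divides gcd(e, x) * u. gcd(e, x) * u > 0, so t * u ≤ gcd(e, x) * u. a ≤ f. By multiplying by a non-negative, a * n ≤ f * n. Since t * u ≤ gcd(e, x) * u, t * u + a * n ≤ gcd(e, x) * u + f * n.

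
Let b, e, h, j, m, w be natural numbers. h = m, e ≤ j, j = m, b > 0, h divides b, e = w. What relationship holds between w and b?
w ≤ b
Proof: Because j = m and e ≤ j, e ≤ m. h = m and h divides b, so m divides b. Because b > 0, m ≤ b. Because e ≤ m, e ≤ b. Because e = w, w ≤ b.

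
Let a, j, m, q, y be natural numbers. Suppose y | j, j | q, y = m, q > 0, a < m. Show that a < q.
Since y | j and j | q, y | q. Since q > 0, y ≤ q. Since y = m, m ≤ q. Since a < m, a < q.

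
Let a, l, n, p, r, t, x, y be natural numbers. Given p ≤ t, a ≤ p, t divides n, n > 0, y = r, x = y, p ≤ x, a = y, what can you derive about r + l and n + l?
r + l ≤ n + l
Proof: From x = y and p ≤ x, p ≤ y. From a = y and a ≤ p, y ≤ p. Since p ≤ y, p = y. y = r, so p = r. t divides n and n > 0, therefore t ≤ n. Since p ≤ t, p ≤ n. p = r, so r ≤ n. Then r + l ≤ n + l.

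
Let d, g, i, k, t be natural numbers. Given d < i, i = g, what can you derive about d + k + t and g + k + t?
d + k + t < g + k + t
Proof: Since i = g and d < i, d < g. Then d + k < g + k. Then d + k + t < g + k + t.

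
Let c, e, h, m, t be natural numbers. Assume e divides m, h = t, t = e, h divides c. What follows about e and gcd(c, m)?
e divides gcd(c, m)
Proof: h = t and t = e, therefore h = e. Since h divides c, e divides c. Because e divides m, e divides gcd(c, m).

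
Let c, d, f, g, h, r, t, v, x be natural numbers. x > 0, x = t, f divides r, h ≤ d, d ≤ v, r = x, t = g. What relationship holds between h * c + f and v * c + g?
h * c + f ≤ v * c + g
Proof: h ≤ d and d ≤ v, hence h ≤ v. By multiplying by a non-negative, h * c ≤ v * c. Since x = t and t = g, x = g. Since r = x and f divides r, f divides x. Since x > 0, f ≤ x. x = g, so f ≤ g. Since h * c ≤ v * c, h * c + f ≤ v * c + g.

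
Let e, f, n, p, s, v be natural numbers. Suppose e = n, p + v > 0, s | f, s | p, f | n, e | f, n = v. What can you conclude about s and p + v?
s ≤ p + v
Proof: e = n and e | f, therefore n | f. Since f | n, f = n. Since s | f, s | n. n = v, so s | v. s | p, so s | p + v. From p + v > 0, s ≤ p + v.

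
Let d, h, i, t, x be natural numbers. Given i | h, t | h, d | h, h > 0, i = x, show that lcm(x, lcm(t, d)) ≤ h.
From i = x and i | h, x | h. t | h and d | h, thus lcm(t, d) | h. Since x | h, lcm(x, lcm(t, d)) | h. Because h > 0, lcm(x, lcm(t, d)) ≤ h.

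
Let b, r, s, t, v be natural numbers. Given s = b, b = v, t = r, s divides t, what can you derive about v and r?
v divides r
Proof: Since s = b and b = v, s = v. Because t = r and s divides t, s divides r. Because s = v, v divides r.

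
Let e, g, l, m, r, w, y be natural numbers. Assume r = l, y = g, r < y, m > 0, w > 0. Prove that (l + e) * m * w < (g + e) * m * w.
y = g and r < y, hence r < g. r = l, so l < g. Then l + e < g + e. Using m > 0 and multiplying by a positive, (l + e) * m < (g + e) * m. Since w > 0, by multiplying by a positive, (l + e) * m * w < (g + e) * m * w.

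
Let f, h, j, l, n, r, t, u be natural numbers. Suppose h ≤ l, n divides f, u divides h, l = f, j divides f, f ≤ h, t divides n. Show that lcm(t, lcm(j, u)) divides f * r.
t divides n and n divides f, so t divides f. l = f and h ≤ l, therefore h ≤ f. Since f ≤ h, h = f. Since u divides h, u divides f. j divides f, so lcm(j, u) divides f. Since t divides f, lcm(t, lcm(j, u)) divides f. Then lcm(t, lcm(j, u)) divides f * r.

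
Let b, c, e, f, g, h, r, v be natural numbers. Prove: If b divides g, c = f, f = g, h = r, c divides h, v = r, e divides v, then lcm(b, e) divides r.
c = f and f = g, therefore c = g. Since h = r and c divides h, c divides r. c = g, so g divides r. b divides g, so b divides r. v = r and e divides v, therefore e divides r. Since b divides r, lcm(b, e) divides r.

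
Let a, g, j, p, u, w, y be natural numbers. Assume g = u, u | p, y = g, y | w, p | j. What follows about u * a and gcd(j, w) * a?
u * a | gcd(j, w) * a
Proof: Because u | p and p | j, u | j. Since y = g and y | w, g | w. Because g = u, u | w. Since u | j, u | gcd(j, w). Then u * a | gcd(j, w) * a.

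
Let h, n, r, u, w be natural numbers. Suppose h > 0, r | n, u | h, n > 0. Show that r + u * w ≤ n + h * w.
Because r | n and n > 0, r ≤ n. u | h and h > 0, hence u ≤ h. Then u * w ≤ h * w. r ≤ n, so r + u * w ≤ n + h * w.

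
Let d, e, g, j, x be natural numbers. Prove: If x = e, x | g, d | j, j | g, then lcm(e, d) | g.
x = e and x | g, so e | g. d | j and j | g, therefore d | g. e | g, so lcm(e, d) | g.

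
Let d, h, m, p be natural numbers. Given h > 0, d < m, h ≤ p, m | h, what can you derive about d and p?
d < p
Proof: Since m | h and h > 0, m ≤ h. h ≤ p, so m ≤ p. Since d < m, d < p.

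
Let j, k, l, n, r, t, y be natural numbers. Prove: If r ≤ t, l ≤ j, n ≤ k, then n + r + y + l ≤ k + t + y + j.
r ≤ t, therefore r + y ≤ t + y. n ≤ k, so n + r + y ≤ k + t + y. l ≤ j, so n + r + y + l ≤ k + t + y + j.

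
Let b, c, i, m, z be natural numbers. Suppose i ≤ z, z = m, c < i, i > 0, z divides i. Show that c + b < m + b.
z divides i and i > 0, hence z ≤ i. i ≤ z, so i = z. Since z = m, i = m. Since c < i, c < m. Then c + b < m + b.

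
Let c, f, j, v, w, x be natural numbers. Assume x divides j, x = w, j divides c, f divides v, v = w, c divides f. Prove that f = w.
v = w and f divides v, so f divides w. x divides j and j divides c, hence x divides c. c divides f, so x divides f. Since x = w, w divides f. f divides w, so f = w.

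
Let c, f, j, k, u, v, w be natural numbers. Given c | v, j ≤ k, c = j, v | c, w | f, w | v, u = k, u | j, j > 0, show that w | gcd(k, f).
v | c and c | v, therefore v = c. c = j, so v = j. Because u | j and j > 0, u ≤ j. From u = k, k ≤ j. j ≤ k, so j = k. Since v = j, v = k. Since w | v, w | k. Since w | f, w | gcd(k, f).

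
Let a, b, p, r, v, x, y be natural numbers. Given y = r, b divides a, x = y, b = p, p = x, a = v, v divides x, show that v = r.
Since b = p and b divides a, p divides a. p = x, so x divides a. Since a = v, x divides v. From v divides x, v = x. x = y, so v = y. Since y = r, v = r.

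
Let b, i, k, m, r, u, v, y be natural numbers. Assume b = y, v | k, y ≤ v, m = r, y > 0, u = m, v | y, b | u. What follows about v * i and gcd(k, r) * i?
v * i | gcd(k, r) * i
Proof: From v | y and y > 0, v ≤ y. Since y ≤ v, y = v. b = y, so b = v. Because u = m and m = r, u = r. b | u, so b | r. Since b = v, v | r. v | k, so v | gcd(k, r). Then v * i | gcd(k, r) * i.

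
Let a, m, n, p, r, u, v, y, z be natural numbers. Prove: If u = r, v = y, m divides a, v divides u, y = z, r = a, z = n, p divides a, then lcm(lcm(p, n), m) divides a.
Since y = z and z = n, y = n. v = y and v divides u, therefore y divides u. Since u = r, y divides r. Since r = a, y divides a. y = n, so n divides a. p divides a, so lcm(p, n) divides a. m divides a, so lcm(lcm(p, n), m) divides a.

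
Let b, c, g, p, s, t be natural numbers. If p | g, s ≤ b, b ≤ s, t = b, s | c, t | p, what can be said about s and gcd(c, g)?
s | gcd(c, g)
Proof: Because b ≤ s and s ≤ b, b = s. Since t = b, t = s. Since t | p and p | g, t | g. Since t = s, s | g. s | c, so s | gcd(c, g).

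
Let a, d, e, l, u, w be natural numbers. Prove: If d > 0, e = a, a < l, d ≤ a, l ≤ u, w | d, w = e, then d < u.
w = e and w | d, so e | d. Since d > 0, e ≤ d. e = a, so a ≤ d. d ≤ a, so a = d. a < l and l ≤ u, hence a < u. a = d, so d < u.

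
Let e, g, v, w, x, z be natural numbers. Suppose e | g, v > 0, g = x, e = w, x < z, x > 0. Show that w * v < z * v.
g = x and e | g, so e | x. Because x > 0, e ≤ x. e = w, so w ≤ x. Because x < z, w < z. Since v > 0, w * v < z * v.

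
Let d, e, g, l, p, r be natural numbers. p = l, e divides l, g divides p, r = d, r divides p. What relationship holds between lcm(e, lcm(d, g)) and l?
lcm(e, lcm(d, g)) divides l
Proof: Since r = d and r divides p, d divides p. Since g divides p, lcm(d, g) divides p. p = l, so lcm(d, g) divides l. Since e divides l, lcm(e, lcm(d, g)) divides l.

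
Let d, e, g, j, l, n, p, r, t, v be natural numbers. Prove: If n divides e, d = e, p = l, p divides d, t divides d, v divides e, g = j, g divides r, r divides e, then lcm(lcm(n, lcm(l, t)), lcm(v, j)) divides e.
p = l and p divides d, thus l divides d. Since t divides d, lcm(l, t) divides d. d = e, so lcm(l, t) divides e. n divides e, so lcm(n, lcm(l, t)) divides e. Because g divides r and r divides e, g divides e. Because g = j, j divides e. v divides e, so lcm(v, j) divides e. From lcm(n, lcm(l, t)) divides e, lcm(lcm(n, lcm(l, t)), lcm(v, j)) divides e.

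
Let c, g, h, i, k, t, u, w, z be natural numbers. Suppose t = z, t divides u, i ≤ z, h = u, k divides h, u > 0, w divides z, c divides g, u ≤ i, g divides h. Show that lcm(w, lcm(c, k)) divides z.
u ≤ i and i ≤ z, so u ≤ z. t = z and t divides u, thus z divides u. u > 0, so z ≤ u. Since u ≤ z, u = z. Since h = u, h = z. c divides g and g divides h, therefore c divides h. k divides h, so lcm(c, k) divides h. From h = z, lcm(c, k) divides z. w divides z, so lcm(w, lcm(c, k)) divides z.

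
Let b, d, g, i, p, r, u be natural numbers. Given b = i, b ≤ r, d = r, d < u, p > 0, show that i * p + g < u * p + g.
Since d = r and d < u, r < u. From b ≤ r, b < u. Since b = i, i < u. From p > 0, i * p < u * p. Then i * p + g < u * p + g.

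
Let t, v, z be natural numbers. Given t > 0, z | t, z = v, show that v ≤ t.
From z | t and t > 0, z ≤ t. Since z = v, v ≤ t.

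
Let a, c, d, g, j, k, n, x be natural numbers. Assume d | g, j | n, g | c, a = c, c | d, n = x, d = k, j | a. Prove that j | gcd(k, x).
d | g and g | c, so d | c. Since c | d, c = d. a = c, so a = d. d = k, so a = k. j | a, so j | k. n = x and j | n, therefore j | x. j | k, so j | gcd(k, x).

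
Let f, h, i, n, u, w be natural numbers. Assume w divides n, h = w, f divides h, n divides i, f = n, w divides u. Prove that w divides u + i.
f = n and f divides h, so n divides h. Since h = w, n divides w. Since w divides n, n = w. From n divides i, w divides i. Since w divides u, w divides u + i.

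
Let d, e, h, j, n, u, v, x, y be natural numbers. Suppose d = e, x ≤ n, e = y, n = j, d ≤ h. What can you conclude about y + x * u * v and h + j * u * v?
y + x * u * v ≤ h + j * u * v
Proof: d = e and d ≤ h, so e ≤ h. e = y, so y ≤ h. From n = j and x ≤ n, x ≤ j. Then x * u ≤ j * u. Then x * u * v ≤ j * u * v. Since y ≤ h, y + x * u * v ≤ h + j * u * v.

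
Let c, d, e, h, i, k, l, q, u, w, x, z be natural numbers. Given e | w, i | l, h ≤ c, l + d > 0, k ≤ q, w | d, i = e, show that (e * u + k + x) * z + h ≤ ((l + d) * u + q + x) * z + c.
i = e and i | l, so e | l. e | w and w | d, therefore e | d. Since e | l, e | l + d. l + d > 0, so e ≤ l + d. Then e * u ≤ (l + d) * u. Since k ≤ q, e * u + k ≤ (l + d) * u + q. Then e * u + k + x ≤ (l + d) * u + q + x. Then (e * u + k + x) * z ≤ ((l + d) * u + q + x) * z. h ≤ c, so (e * u + k + x) * z + h ≤ ((l + d) * u + q + x) * z + c.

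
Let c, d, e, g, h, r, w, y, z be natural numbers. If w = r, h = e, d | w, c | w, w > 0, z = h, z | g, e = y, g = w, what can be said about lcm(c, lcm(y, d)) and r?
lcm(c, lcm(y, d)) ≤ r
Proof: h = e and e = y, thus h = y. From z = h and z | g, h | g. g = w, so h | w. Since h = y, y | w. Since d | w, lcm(y, d) | w. Since c | w, lcm(c, lcm(y, d)) | w. Since w > 0, lcm(c, lcm(y, d)) ≤ w. w = r, so lcm(c, lcm(y, d)) ≤ r.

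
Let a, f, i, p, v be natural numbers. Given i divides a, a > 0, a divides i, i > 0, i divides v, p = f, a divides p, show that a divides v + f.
i divides a and a > 0, so i ≤ a. a divides i and i > 0, hence a ≤ i. Since i ≤ a, i = a. i divides v, so a divides v. From p = f and a divides p, a divides f. a divides v, so a divides v + f.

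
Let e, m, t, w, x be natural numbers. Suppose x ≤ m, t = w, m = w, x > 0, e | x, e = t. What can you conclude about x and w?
x = w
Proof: m = w and x ≤ m, so x ≤ w. e = t and t = w, so e = w. Since e | x, w | x. x > 0, so w ≤ x. x ≤ w, so x = w.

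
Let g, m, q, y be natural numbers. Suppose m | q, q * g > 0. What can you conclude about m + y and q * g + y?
m + y ≤ q * g + y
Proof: Since m | q, m | q * g. Since q * g > 0, m ≤ q * g. Then m + y ≤ q * g + y.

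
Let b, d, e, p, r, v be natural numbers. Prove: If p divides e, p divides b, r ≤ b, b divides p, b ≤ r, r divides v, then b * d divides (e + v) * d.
p divides b and b divides p, so p = b. Since p divides e, b divides e. Because r ≤ b and b ≤ r, r = b. Since r divides v, b divides v. b divides e, so b divides e + v. Then b * d divides (e + v) * d.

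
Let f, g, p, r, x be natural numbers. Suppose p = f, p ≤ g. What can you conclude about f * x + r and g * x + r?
f * x + r ≤ g * x + r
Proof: p = f and p ≤ g, thus f ≤ g. Then f * x ≤ g * x. Then f * x + r ≤ g * x + r.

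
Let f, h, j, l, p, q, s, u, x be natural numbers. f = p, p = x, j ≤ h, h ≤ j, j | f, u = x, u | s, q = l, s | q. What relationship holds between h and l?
h | l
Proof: f = p and p = x, thus f = x. From j ≤ h and h ≤ j, j = h. Since j | f, h | f. From f = x, h | x. From u = x and u | s, x | s. h | x, so h | s. Because q = l and s | q, s | l. Since h | s, h | l.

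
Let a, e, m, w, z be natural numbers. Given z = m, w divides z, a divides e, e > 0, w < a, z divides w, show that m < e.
From w divides z and z divides w, w = z. Because z = m, w = m. a divides e and e > 0, thus a ≤ e. Since w < a, w < e. Since w = m, m < e.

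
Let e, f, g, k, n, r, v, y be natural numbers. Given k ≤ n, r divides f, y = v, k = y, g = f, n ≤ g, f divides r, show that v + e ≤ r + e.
k = y and y = v, hence k = v. Since k ≤ n, v ≤ n. Because f divides r and r divides f, f = r. From g = f and n ≤ g, n ≤ f. Since f = r, n ≤ r. v ≤ n, so v ≤ r. Then v + e ≤ r + e.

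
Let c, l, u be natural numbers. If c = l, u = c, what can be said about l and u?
l = u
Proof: u = c and c = l, therefore u = l. Then l = u.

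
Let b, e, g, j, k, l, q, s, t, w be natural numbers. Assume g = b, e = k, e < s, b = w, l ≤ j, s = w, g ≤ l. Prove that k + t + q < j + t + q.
Because s = w and e < s, e < w. Since g = b and b = w, g = w. Because g ≤ l and l ≤ j, g ≤ j. g = w, so w ≤ j. Since e < w, e < j. Because e = k, k < j. Then k + t < j + t. Then k + t + q < j + t + q.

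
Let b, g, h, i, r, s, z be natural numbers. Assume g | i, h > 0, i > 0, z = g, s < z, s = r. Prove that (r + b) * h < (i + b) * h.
From z = g and s < z, s < g. s = r, so r < g. g | i and i > 0, therefore g ≤ i. Since r < g, r < i. Then r + b < i + b. From h > 0, (r + b) * h < (i + b) * h.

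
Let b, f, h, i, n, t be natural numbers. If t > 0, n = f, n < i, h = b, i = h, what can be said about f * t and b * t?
f * t < b * t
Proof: Because i = h and h = b, i = b. From n = f and n < i, f < i. i = b, so f < b. Combining with t > 0, by multiplying by a positive, f * t < b * t.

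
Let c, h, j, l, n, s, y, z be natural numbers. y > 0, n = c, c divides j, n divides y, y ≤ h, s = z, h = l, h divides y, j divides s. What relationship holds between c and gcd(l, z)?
c divides gcd(l, z)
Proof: Since h divides y and y > 0, h ≤ y. y ≤ h, so y = h. h = l, so y = l. n = c and n divides y, hence c divides y. Since y = l, c divides l. s = z and j divides s, therefore j divides z. c divides j, so c divides z. c divides l, so c divides gcd(l, z).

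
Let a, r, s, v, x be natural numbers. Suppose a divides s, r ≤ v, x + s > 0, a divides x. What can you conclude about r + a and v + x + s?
r + a ≤ v + x + s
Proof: a divides x and a divides s, so a divides x + s. From x + s > 0, a ≤ x + s. Since r ≤ v, r + a ≤ v + x + s.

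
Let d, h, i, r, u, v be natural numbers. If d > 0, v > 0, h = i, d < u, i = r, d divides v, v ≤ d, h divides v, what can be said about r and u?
r < u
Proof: d divides v and v > 0, so d ≤ v. v ≤ d, so v = d. h = i and i = r, therefore h = r. Since h divides v, r divides v. Since v = d, r divides d. Since d > 0, r ≤ d. d < u, so r < u.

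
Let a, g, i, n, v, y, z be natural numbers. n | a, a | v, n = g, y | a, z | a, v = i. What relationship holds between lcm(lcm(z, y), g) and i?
lcm(lcm(z, y), g) | i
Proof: z | a and y | a, hence lcm(z, y) | a. Since n = g and n | a, g | a. From lcm(z, y) | a, lcm(lcm(z, y), g) | a. v = i and a | v, therefore a | i. Since lcm(lcm(z, y), g) | a, lcm(lcm(z, y), g) | i.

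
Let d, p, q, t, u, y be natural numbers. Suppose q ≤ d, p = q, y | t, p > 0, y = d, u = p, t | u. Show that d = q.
y | t and t | u, thus y | u. Because u = p, y | p. y = d, so d | p. Because p > 0, d ≤ p. Since p = q, d ≤ q. q ≤ d, so d = q.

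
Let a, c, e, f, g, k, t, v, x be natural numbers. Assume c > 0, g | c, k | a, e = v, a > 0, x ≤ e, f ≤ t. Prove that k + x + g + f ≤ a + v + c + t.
k | a and a > 0, hence k ≤ a. From e = v and x ≤ e, x ≤ v. Since g | c and c > 0, g ≤ c. x ≤ v, so x + g ≤ v + c. f ≤ t, so x + g + f ≤ v + c + t. Since k ≤ a, k + x + g + f ≤ a + v + c + t.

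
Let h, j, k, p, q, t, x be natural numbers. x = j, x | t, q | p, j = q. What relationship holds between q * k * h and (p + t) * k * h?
q * k * h | (p + t) * k * h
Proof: Because x = j and j = q, x = q. Because x | t, q | t. Because q | p, q | p + t. Then q * k | (p + t) * k. Then q * k * h | (p + t) * k * h.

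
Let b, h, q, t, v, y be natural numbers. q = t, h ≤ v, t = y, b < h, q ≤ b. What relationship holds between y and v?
y < v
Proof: q = t and t = y, hence q = y. From q ≤ b and b < h, q < h. Since h ≤ v, q < v. Because q = y, y < v.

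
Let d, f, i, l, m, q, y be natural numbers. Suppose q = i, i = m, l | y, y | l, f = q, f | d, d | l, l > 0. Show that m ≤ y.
q = i and i = m, therefore q = m. l | y and y | l, so l = y. From f | d and d | l, f | l. f = q, so q | l. l > 0, so q ≤ l. Because l = y, q ≤ y. q = m, so m ≤ y.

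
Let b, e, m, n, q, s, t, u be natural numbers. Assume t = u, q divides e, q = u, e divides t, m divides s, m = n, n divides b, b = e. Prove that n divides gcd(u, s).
t = u and e divides t, thus e divides u. q = u and q divides e, thus u divides e. Since e divides u, e = u. b = e and n divides b, hence n divides e. Since e = u, n divides u. m = n and m divides s, therefore n divides s. Since n divides u, n divides gcd(u, s).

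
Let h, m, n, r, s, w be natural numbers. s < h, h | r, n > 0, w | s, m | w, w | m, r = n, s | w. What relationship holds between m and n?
m < n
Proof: s | w and w | s, so s = w. w | m and m | w, thus w = m. Since s = w, s = m. r = n and h | r, thus h | n. n > 0, so h ≤ n. s < h, so s < n. s = m, so m < n.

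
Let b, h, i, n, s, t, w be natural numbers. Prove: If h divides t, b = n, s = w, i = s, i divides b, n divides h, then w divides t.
i = s and s = w, hence i = w. From b = n and i divides b, i divides n. Since n divides h, i divides h. Since h divides t, i divides t. Since i = w, w divides t.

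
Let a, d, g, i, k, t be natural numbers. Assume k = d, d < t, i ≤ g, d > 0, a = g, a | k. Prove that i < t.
From k = d and a | k, a | d. Since a = g, g | d. Since d > 0, g ≤ d. Since i ≤ g, i ≤ d. Since d < t, i < t.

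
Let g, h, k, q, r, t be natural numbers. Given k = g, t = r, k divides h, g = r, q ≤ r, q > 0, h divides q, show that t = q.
From k = g and k divides h, g divides h. Since h divides q, g divides q. g = r, so r divides q. Since q > 0, r ≤ q. q ≤ r, so r = q. t = r, so t = q.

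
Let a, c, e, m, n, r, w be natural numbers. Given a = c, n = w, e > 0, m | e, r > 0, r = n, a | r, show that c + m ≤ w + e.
r = n and n = w, hence r = w. a = c and a | r, thus c | r. Since r > 0, c ≤ r. r = w, so c ≤ w. m | e and e > 0, so m ≤ e. c ≤ w, so c + m ≤ w + e.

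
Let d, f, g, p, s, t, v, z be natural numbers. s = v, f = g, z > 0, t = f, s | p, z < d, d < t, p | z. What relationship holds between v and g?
v < g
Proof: Since s | p and p | z, s | z. s = v, so v | z. Since z > 0, v ≤ z. z < d and d < t, hence z < t. Since t = f, z < f. v ≤ z, so v < f. f = g, so v < g.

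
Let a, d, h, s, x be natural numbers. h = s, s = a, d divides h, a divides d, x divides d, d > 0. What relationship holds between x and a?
x ≤ a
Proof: h = s and s = a, thus h = a. d divides h, so d divides a. a divides d, so d = a. x divides d and d > 0, therefore x ≤ d. d = a, so x ≤ a.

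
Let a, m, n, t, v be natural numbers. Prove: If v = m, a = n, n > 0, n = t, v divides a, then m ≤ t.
a = n and v divides a, thus v divides n. From n > 0, v ≤ n. Since n = t, v ≤ t. Since v = m, m ≤ t.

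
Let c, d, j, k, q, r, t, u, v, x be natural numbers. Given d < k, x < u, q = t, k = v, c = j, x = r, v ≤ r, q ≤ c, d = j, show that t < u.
c = j and q ≤ c, thus q ≤ j. Since q = t, t ≤ j. k = v and d < k, hence d < v. Since d = j, j < v. t ≤ j, so t < v. From v ≤ r, t < r. Because x = r and x < u, r < u. Since t < r, t < u.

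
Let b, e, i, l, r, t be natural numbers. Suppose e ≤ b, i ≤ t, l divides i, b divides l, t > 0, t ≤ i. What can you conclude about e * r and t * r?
e * r ≤ t * r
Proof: i ≤ t and t ≤ i, therefore i = t. Because l divides i, l divides t. b divides l, so b divides t. Because t > 0, b ≤ t. Because e ≤ b, e ≤ t. By multiplying by a non-negative, e * r ≤ t * r.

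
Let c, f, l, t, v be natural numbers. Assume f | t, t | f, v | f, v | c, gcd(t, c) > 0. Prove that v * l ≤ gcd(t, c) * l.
f | t and t | f, thus f = t. Since v | f, v | t. v | c, so v | gcd(t, c). gcd(t, c) > 0, so v ≤ gcd(t, c). Then v * l ≤ gcd(t, c) * l.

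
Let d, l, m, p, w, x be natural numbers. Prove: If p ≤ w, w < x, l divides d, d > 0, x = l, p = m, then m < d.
Since p ≤ w and w < x, p < x. Since p = m, m < x. Since x = l, m < l. Because l divides d and d > 0, l ≤ d. Since m < l, m < d.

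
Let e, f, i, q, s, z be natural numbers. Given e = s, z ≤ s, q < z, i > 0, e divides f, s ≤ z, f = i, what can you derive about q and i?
q < i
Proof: s ≤ z and z ≤ s, therefore s = z. From f = i and e divides f, e divides i. e = s, so s divides i. s = z, so z divides i. i > 0, so z ≤ i. Since q < z, q < i.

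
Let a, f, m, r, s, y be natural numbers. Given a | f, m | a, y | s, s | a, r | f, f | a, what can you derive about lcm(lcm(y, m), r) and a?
lcm(lcm(y, m), r) | a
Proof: From y | s and s | a, y | a. m | a, so lcm(y, m) | a. f | a and a | f, so f = a. Since r | f, r | a. Since lcm(y, m) | a, lcm(lcm(y, m), r) | a.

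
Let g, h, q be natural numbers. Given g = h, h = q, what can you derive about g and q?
g = q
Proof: From g = h and h = q, by transitivity, g = q.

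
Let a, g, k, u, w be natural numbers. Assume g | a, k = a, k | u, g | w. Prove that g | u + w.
k = a and k | u, thus a | u. g | a, so g | u. g | w, so g | u + w.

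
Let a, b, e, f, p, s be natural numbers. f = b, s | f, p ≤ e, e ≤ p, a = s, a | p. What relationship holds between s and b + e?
s | b + e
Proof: f = b and s | f, so s | b. p ≤ e and e ≤ p, thus p = e. From a = s and a | p, s | p. From p = e, s | e. Since s | b, s | b + e.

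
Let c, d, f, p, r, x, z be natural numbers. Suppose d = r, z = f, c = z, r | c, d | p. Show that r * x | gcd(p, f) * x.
Because d = r and d | p, r | p. From c = z and r | c, r | z. From z = f, r | f. Since r | p, r | gcd(p, f). Then r * x | gcd(p, f) * x.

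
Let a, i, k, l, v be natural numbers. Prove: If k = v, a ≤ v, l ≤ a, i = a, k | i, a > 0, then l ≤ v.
Because i = a and k | i, k | a. Since k = v, v | a. Since a > 0, v ≤ a. a ≤ v, so a = v. l ≤ a, so l ≤ v.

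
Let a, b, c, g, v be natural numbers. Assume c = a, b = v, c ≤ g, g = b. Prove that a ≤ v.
g = b and b = v, therefore g = v. Since c = a and c ≤ g, a ≤ g. g = v, so a ≤ v.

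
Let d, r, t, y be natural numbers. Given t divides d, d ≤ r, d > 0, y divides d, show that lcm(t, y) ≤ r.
Because t divides d and y divides d, lcm(t, y) divides d. Since d > 0, lcm(t, y) ≤ d. d ≤ r, so lcm(t, y) ≤ r.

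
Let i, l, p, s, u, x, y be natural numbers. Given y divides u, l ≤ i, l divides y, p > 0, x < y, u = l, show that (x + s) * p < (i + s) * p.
From u = l and y divides u, y divides l. Since l divides y, y = l. Since x < y, x < l. l ≤ i, so x < i. Then x + s < i + s. Combining with p > 0, by multiplying by a positive, (x + s) * p < (i + s) * p.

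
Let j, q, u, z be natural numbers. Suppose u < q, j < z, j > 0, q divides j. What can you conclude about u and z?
u < z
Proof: From q divides j and j > 0, q ≤ j. Since j < z, q < z. Since u < q, u < z.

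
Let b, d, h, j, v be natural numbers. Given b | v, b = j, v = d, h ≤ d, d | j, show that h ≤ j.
v = d and b | v, therefore b | d. b = j, so j | d. d | j, so d = j. Since h ≤ d, h ≤ j.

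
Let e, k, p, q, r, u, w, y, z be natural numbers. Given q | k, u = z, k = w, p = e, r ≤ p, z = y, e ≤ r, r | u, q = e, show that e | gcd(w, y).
k = w and q | k, hence q | w. q = e, so e | w. p = e and r ≤ p, therefore r ≤ e. e ≤ r, so r = e. Since u = z and z = y, u = y. Since r | u, r | y. Since r = e, e | y. Because e | w, e | gcd(w, y).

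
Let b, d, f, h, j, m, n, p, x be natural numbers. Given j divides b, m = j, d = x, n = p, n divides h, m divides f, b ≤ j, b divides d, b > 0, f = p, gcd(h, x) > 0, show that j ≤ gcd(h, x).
f = p and m divides f, hence m divides p. From m = j, j divides p. Since n = p and n divides h, p divides h. Since j divides p, j divides h. j divides b and b > 0, hence j ≤ b. Since b ≤ j, b = j. d = x and b divides d, hence b divides x. b = j, so j divides x. Since j divides h, j divides gcd(h, x). Since gcd(h, x) > 0, j ≤ gcd(h, x).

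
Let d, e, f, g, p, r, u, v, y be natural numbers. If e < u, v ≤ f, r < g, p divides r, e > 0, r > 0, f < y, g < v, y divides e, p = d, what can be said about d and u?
d < u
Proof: Since p divides r and r > 0, p ≤ r. r < g, so p < g. From p = d, d < g. g < v and v ≤ f, hence g < f. Since d < g, d < f. From y divides e and e > 0, y ≤ e. f < y, so f < e. d < f, so d < e. e < u, so d < u.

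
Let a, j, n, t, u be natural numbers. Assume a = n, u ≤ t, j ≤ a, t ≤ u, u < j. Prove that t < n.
u ≤ t and t ≤ u, hence u = t. a = n and j ≤ a, so j ≤ n. Since u < j, u < n. Since u = t, t < n.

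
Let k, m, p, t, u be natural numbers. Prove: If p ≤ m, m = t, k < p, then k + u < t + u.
Because k < p and p ≤ m, k < m. Since m = t, k < t. Then k + u < t + u.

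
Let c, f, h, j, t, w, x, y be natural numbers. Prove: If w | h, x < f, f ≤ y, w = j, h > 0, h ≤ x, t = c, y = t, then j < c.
From y = t and t = c, y = c. w | h and h > 0, so w ≤ h. Because h ≤ x and x < f, h < f. Since f ≤ y, h < y. w ≤ h, so w < y. y = c, so w < c. w = j, so j < c.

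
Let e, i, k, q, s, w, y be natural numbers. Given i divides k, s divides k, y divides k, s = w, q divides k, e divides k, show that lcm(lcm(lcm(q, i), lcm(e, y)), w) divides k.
q divides k and i divides k, so lcm(q, i) divides k. e divides k and y divides k, therefore lcm(e, y) divides k. Since lcm(q, i) divides k, lcm(lcm(q, i), lcm(e, y)) divides k. Since s = w and s divides k, w divides k. lcm(lcm(q, i), lcm(e, y)) divides k, so lcm(lcm(lcm(q, i), lcm(e, y)), w) divides k.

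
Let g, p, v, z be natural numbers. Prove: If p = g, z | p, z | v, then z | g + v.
Since p = g and z | p, z | g. Since z | v, z | g + v.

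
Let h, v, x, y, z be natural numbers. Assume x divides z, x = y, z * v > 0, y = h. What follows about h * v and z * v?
h * v ≤ z * v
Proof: x = y and x divides z, so y divides z. Since y = h, h divides z. Then h * v divides z * v. z * v > 0, so h * v ≤ z * v.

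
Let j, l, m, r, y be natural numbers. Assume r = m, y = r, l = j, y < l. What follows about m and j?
m < j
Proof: y = r and r = m, therefore y = m. Since y < l, m < l. Since l = j, m < j.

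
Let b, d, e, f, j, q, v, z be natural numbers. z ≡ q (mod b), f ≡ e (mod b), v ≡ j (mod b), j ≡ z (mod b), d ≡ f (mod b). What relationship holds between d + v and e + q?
d + v ≡ e + q (mod b)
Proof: From d ≡ f (mod b) and f ≡ e (mod b), d ≡ e (mod b). From v ≡ j (mod b) and j ≡ z (mod b), v ≡ z (mod b). Since z ≡ q (mod b), v ≡ q (mod b). Using d ≡ e (mod b) and adding congruences, d + v ≡ e + q (mod b).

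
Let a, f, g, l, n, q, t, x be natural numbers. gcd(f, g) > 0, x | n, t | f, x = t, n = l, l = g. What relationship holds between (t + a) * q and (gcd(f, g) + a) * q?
(t + a) * q ≤ (gcd(f, g) + a) * q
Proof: n = l and l = g, so n = g. Since x | n, x | g. Since x = t, t | g. t | f, so t | gcd(f, g). Since gcd(f, g) > 0, t ≤ gcd(f, g). Then t + a ≤ gcd(f, g) + a. Then (t + a) * q ≤ (gcd(f, g) + a) * q.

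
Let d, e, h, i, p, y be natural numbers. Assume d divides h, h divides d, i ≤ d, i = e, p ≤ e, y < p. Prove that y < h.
d divides h and h divides d, hence d = h. i = e and i ≤ d, so e ≤ d. p ≤ e, so p ≤ d. d = h, so p ≤ h. y < p, so y < h.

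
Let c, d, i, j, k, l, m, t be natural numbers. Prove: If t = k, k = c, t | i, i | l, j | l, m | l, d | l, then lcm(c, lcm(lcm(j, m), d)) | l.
Because t = k and k = c, t = c. Because t | i and i | l, t | l. t = c, so c | l. j | l and m | l, hence lcm(j, m) | l. Since d | l, lcm(lcm(j, m), d) | l. c | l, so lcm(c, lcm(lcm(j, m), d)) | l.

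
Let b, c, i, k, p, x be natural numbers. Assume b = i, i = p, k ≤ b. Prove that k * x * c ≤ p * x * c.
Because b = i and i = p, b = p. k ≤ b, so k ≤ p. By multiplying by a non-negative, k * x ≤ p * x. By multiplying by a non-negative, k * x * c ≤ p * x * c.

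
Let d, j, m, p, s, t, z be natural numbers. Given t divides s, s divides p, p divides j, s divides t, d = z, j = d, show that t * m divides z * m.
j = d and d = z, hence j = z. From s divides t and t divides s, s = t. s divides p and p divides j, therefore s divides j. s = t, so t divides j. j = z, so t divides z. Then t * m divides z * m.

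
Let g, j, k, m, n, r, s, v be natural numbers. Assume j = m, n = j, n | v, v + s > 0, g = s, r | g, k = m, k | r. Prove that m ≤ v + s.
n = j and j = m, thus n = m. From n | v, m | v. k = m and k | r, thus m | r. g = s and r | g, hence r | s. m | r, so m | s. m | v, so m | v + s. Since v + s > 0, m ≤ v + s.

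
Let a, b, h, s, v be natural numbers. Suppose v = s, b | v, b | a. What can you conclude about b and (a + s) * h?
b | (a + s) * h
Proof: v = s and b | v, hence b | s. Since b | a, b | a + s. Then b | (a + s) * h.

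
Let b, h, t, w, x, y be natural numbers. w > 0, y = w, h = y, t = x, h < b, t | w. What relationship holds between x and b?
x < b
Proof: t = x and t | w, therefore x | w. Since w > 0, x ≤ w. Because h = y and y = w, h = w. h < b, so w < b. From x ≤ w, x < b.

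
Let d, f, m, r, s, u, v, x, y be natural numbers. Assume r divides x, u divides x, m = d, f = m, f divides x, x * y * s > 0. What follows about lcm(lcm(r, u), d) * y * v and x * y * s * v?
lcm(lcm(r, u), d) * y * v ≤ x * y * s * v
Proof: r divides x and u divides x, hence lcm(r, u) divides x. f = m and f divides x, so m divides x. From m = d, d divides x. Since lcm(r, u) divides x, lcm(lcm(r, u), d) divides x. Then lcm(lcm(r, u), d) * y divides x * y. Then lcm(lcm(r, u), d) * y divides x * y * s. x * y * s > 0, so lcm(lcm(r, u), d) * y ≤ x * y * s. By multiplying by a non-negative, lcm(lcm(r, u), d) * y * v ≤ x * y * s * v.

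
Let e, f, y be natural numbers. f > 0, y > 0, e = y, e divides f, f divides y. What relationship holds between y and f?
y = f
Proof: Because e divides f and f > 0, e ≤ f. Since e = y, y ≤ f. f divides y and y > 0, therefore f ≤ y. y ≤ f, so y = f.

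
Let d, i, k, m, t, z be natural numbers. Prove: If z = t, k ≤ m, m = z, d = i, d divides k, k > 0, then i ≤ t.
d = i and d divides k, therefore i divides k. k > 0, so i ≤ k. m = z and z = t, thus m = t. k ≤ m, so k ≤ t. i ≤ k, so i ≤ t.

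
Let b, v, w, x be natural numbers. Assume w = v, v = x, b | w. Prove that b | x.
w = v and v = x, therefore w = x. b | w, so b | x.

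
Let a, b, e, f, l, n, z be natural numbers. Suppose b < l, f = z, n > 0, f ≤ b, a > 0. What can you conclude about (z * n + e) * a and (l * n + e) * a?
(z * n + e) * a < (l * n + e) * a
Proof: Since f ≤ b and b < l, f < l. Since f = z, z < l. Since n > 0, z * n < l * n. Then z * n + e < l * n + e. Since a > 0, (z * n + e) * a < (l * n + e) * a.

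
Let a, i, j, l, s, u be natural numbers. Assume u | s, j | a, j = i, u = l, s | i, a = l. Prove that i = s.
a = l and j | a, so j | l. Since j = i, i | l. u = l and u | s, so l | s. i | l, so i | s. s | i, so i = s.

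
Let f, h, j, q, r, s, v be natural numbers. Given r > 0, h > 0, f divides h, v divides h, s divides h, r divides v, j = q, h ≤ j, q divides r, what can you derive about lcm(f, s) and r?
lcm(f, s) divides r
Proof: j = q and h ≤ j, therefore h ≤ q. q divides r and r > 0, therefore q ≤ r. Since h ≤ q, h ≤ r. Because r divides v and v divides h, r divides h. h > 0, so r ≤ h. Since h ≤ r, h = r. f divides h and s divides h, thus lcm(f, s) divides h. Since h = r, lcm(f, s) divides r.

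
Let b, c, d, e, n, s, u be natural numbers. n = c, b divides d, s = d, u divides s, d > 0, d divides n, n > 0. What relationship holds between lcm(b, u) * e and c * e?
lcm(b, u) * e ≤ c * e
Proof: s = d and u divides s, thus u divides d. Since b divides d, lcm(b, u) divides d. Since d > 0, lcm(b, u) ≤ d. Because d divides n and n > 0, d ≤ n. lcm(b, u) ≤ d, so lcm(b, u) ≤ n. n = c, so lcm(b, u) ≤ c. By multiplying by a non-negative, lcm(b, u) * e ≤ c * e.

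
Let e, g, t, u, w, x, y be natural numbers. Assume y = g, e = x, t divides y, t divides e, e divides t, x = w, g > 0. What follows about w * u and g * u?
w * u ≤ g * u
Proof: Because t divides e and e divides t, t = e. Because y = g and t divides y, t divides g. Since t = e, e divides g. Because e = x, x divides g. g > 0, so x ≤ g. Because x = w, w ≤ g. By multiplying by a non-negative, w * u ≤ g * u.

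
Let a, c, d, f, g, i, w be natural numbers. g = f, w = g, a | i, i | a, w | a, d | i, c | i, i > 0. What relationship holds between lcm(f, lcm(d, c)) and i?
lcm(f, lcm(d, c)) ≤ i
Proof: From a | i and i | a, a = i. From w | a, w | i. Since w = g, g | i. Since g = f, f | i. d | i and c | i, therefore lcm(d, c) | i. f | i, so lcm(f, lcm(d, c)) | i. Since i > 0, lcm(f, lcm(d, c)) ≤ i.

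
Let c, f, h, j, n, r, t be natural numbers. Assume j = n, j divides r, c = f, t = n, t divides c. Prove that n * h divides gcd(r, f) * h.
j = n and j divides r, so n divides r. t = n and t divides c, thus n divides c. Since c = f, n divides f. From n divides r, n divides gcd(r, f). Then n * h divides gcd(r, f) * h.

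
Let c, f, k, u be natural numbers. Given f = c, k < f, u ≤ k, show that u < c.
Since f = c and k < f, k < c. Since u ≤ k, u < c.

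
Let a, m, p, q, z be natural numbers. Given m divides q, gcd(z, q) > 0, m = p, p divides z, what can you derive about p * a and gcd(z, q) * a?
p * a ≤ gcd(z, q) * a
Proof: From m = p and m divides q, p divides q. p divides z, so p divides gcd(z, q). From gcd(z, q) > 0, p ≤ gcd(z, q). By multiplying by a non-negative, p * a ≤ gcd(z, q) * a.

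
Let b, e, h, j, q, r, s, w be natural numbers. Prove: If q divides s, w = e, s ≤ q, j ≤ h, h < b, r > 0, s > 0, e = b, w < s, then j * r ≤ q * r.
Since q divides s and s > 0, q ≤ s. s ≤ q, so s = q. Since j ≤ h and h < b, j < b. w = e and e = b, so w = b. Since w < s, b < s. j < b, so j < s. Since s = q, j < q. Combined with r > 0, by multiplying by a positive, j * r < q * r. Then j * r ≤ q * r.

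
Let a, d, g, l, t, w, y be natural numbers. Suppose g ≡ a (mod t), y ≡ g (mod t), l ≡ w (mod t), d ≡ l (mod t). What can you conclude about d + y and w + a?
d + y ≡ w + a (mod t)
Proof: d ≡ l (mod t) and l ≡ w (mod t), therefore d ≡ w (mod t). y ≡ g (mod t) and g ≡ a (mod t), therefore y ≡ a (mod t). Combining with d ≡ w (mod t), by adding congruences, d + y ≡ w + a (mod t).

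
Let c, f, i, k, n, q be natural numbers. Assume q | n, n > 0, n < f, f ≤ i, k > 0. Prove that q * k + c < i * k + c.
q | n and n > 0, hence q ≤ n. n < f and f ≤ i, therefore n < i. Since q ≤ n, q < i. k > 0, so q * k < i * k. Then q * k + c < i * k + c.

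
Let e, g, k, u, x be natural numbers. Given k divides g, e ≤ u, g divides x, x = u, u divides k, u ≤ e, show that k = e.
k divides g and g divides x, so k divides x. x = u, so k divides u. Since u divides k, k = u. Since u ≤ e and e ≤ u, u = e. k = u, so k = e.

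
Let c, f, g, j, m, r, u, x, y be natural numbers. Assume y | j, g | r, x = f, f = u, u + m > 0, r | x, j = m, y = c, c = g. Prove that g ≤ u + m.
From x = f and r | x, r | f. From g | r, g | f. f = u, so g | u. From y = c and y | j, c | j. Since c = g, g | j. Since j = m, g | m. g | u, so g | u + m. u + m > 0, so g ≤ u + m.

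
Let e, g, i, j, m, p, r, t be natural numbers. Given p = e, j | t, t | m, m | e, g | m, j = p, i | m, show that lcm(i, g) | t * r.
Because j = p and j | t, p | t. Since p = e, e | t. m | e, so m | t. Since t | m, m = t. i | m and g | m, therefore lcm(i, g) | m. Since m = t, lcm(i, g) | t. Then lcm(i, g) | t * r.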